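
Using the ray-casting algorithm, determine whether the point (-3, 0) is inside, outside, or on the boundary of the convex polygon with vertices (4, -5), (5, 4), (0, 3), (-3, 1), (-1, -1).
The point (-3, 0) lies strictly outside the polygon

Cast a horizontal ray to the right from the query point and count how many polygon edges it crosses (each edge strictly once or zero times, handled with the usual half-open convention). 
Parity of crossings → even ⇒ outside.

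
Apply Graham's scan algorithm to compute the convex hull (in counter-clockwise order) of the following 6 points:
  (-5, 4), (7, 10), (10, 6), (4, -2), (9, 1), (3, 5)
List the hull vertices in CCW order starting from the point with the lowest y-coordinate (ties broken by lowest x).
Hull (CCW) = [(4, -2), (9, 1), (10, 6), (7, 10), (-5, 4)]

Graham scan procedure:
  1. Find the pivot p₀ = point with lowest y (tie → lowest x): (4, -2).
  2. Sort the remaining points by polar angle around p₀.
  3. Walk through sorted points, maintaining a stack; pop the top while the last three entries make a non-left turn (cross product ≤ 0).
  4. Final stack is the convex hull in CCW order: (4, -2), (9, 1), (10, 6), (7, 10), (-5, 4).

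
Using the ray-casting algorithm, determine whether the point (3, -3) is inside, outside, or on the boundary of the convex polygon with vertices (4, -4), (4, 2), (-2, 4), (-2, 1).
The point (3, -3) lies strictly inside the polygon

Cast a horizontal ray to the right from the query point and count how many polygon edges it crosses (each edge strictly once or zero times, handled with the usual half-open convention). 
Parity of crossings → odd ⇒ inside.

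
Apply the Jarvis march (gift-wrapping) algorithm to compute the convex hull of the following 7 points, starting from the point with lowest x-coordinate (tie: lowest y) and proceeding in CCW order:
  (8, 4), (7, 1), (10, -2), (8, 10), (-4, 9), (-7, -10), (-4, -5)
Hull (CCW) = [(-7, -10), (10, -2), (8, 10), (-4, 9)]

Jarvis march: at each step, from the current hull vertex p, select the next vertex q as the point such that every other point lies strictly to the left of (or on) the directed line p → q. (Equivalently: for every other point r, the cross product (q − p) × (r − p) ≥ 0.)
Starting point (lowest x, tie lowest y): (-7, -10). Wrap until returning to start. Resulting hull: (-7, -10), (10, -2), (8, 10), (-4, 9).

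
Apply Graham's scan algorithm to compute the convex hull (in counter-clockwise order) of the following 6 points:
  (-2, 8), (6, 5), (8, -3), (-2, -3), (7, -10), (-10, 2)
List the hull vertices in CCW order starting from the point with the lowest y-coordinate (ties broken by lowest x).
Hull (CCW) = [(7, -10), (8, -3), (6, 5), (-2, 8), (-10, 2)]

Graham scan procedure:
  1. Find the pivot p₀ = point with lowest y (tie → lowest x): (7, -10).
  2. Sort the remaining points by polar angle around p₀.
  3. Walk through sorted points, maintaining a stack; pop the top while the last three entries make a non-left turn (cross product ≤ 0).
  4. Final stack is the convex hull in CCW order: (7, -10), (8, -3), (6, 5), (-2, 8), (-10, 2).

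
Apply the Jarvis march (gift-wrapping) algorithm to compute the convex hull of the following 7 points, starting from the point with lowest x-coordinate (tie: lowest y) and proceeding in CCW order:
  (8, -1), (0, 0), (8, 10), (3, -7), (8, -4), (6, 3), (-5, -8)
Hull (CCW) = [(-5, -8), (3, -7), (8, -4), (8, 10), (0, 0)]

Jarvis march: at each step, from the current hull vertex p, select the next vertex q as the point such that every other point lies strictly to the left of (or on) the directed line p → q. (Equivalently: for every other point r, the cross product (q − p) × (r − p) ≥ 0.)
Starting point (lowest x, tie lowest y): (-5, -8). Wrap until returning to start. Resulting hull: (-5, -8), (3, -7), (8, -4), (8, 10), (0, 0).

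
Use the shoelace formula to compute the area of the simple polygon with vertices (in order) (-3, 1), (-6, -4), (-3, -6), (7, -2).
Area = 91/2

Shoelace formula: Area = (1/2) |Σ_i (x_i · y_{i+1} − x_{i+1} · y_i)| (indices mod n). Compute each cross term:
  (-3)(-4) − (-6)(1) = 18
  (-6)(-6) − (-3)(-4) = 24
  (-3)(-2) − (7)(-6) = 48
  (7)(1) − (-3)(-2) = 1
Sum = 91, so (signed) Area = 91/2 = 91/2, |Area| = 91/2.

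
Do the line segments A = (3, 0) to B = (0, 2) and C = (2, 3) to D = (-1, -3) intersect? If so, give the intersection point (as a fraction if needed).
Yes; intersection at (9/8, 5/4) (t = 5/8 on AB, s = 7/24 on CD)

Parametrize AB as A + t(B − A) = (3 + -3 t, 0 + 2 t) and CD as C + s(D − C) = (2 + -3 s, 3 + -6 s). Solve the linear system for (t, s). Determinant = -24 ≠ 0, so a unique intersection of the containing lines exists. Solution: t = 5/8, s = 7/24 — both in [0, 1], so the segments cross. Intersection point: (9/8, 5/4).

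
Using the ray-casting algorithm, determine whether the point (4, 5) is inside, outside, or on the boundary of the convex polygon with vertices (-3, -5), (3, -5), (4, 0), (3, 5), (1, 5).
The point (4, 5) lies strictly outside the polygon

Cast a horizontal ray to the right from the query point and count how many polygon edges it crosses (each edge strictly once or zero times, handled with the usual half-open convention). 
Parity of crossings → even ⇒ outside.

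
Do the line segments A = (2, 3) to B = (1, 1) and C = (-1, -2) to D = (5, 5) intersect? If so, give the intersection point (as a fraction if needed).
No (intersection of containing lines falls outside at least one segment)

Parametrize and solve: t = 9/5, s = 1/5. At least one of these is outside [0, 1], so the segments do not intersect.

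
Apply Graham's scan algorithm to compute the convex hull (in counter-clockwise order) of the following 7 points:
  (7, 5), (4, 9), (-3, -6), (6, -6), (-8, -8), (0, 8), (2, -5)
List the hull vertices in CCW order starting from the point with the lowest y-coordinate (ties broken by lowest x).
Hull (CCW) = [(-8, -8), (6, -6), (7, 5), (4, 9), (0, 8)]

Graham scan procedure:
  1. Find the pivot p₀ = point with lowest y (tie → lowest x): (-8, -8).
  2. Sort the remaining points by polar angle around p₀.
  3. Walk through sorted points, maintaining a stack; pop the top while the last three entries make a non-left turn (cross product ≤ 0).
  4. Final stack is the convex hull in CCW order: (-8, -8), (6, -6), (7, 5), (4, 9), (0, 8).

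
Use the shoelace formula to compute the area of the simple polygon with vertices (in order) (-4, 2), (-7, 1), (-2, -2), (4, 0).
Area = 21

Shoelace formula: Area = (1/2) |Σ_i (x_i · y_{i+1} − x_{i+1} · y_i)| (indices mod n). Compute each cross term:
  (-4)(1) − (-7)(2) = 10
  (-7)(-2) − (-2)(1) = 16
  (-2)(0) − (4)(-2) = 8
  (4)(2) − (-4)(0) = 8
Sum = 42, so (signed) Area = 42/2 = 21, |Area| = 21.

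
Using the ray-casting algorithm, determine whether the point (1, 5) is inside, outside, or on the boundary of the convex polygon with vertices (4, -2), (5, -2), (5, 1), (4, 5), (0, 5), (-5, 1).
The point (1, 5) lies on the polygon boundary

Boundary check: the query satisfies the collinearity and bounding-box conditions for some polygon edge, so it lies exactly on the boundary.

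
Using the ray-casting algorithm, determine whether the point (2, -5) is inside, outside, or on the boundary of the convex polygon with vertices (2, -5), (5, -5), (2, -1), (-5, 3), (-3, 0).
The point (2, -5) lies on the polygon boundary

Boundary check: the query satisfies the collinearity and bounding-box conditions for some polygon edge, so it lies exactly on the boundary.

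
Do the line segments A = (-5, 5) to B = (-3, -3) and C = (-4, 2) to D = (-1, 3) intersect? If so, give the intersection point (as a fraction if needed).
No (intersection of containing lines falls outside at least one segment)

Parametrize and solve: t = 5/13, s = -1/13. At least one of these is outside [0, 1], so the segments do not intersect.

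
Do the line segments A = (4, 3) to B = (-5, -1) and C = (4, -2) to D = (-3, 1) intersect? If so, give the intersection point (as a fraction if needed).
Yes; intersection at (-19/11, 5/11) (t = 7/11 on AB, s = 9/11 on CD)

Parametrize AB as A + t(B − A) = (4 + -9 t, 3 + -4 t) and CD as C + s(D − C) = (4 + -7 s, -2 + 3 s). Solve the linear system for (t, s). Determinant = 55 ≠ 0, so a unique intersection of the containing lines exists. Solution: t = 7/11, s = 9/11 — both in [0, 1], so the segments cross. Intersection point: (-19/11, 5/11).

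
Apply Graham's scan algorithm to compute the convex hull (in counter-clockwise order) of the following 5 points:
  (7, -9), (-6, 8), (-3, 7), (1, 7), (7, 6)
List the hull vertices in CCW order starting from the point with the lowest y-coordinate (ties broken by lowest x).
Hull (CCW) = [(7, -9), (7, 6), (1, 7), (-6, 8)]

Graham scan procedure:
  1. Find the pivot p₀ = point with lowest y (tie → lowest x): (7, -9).
  2. Sort the remaining points by polar angle around p₀.
  3. Walk through sorted points, maintaining a stack; pop the top while the last three entries make a non-left turn (cross product ≤ 0).
  4. Final stack is the convex hull in CCW order: (7, -9), (7, 6), (1, 7), (-6, 8).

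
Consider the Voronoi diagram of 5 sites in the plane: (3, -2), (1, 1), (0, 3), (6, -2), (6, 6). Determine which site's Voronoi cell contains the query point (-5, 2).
Nearest site = (0, 3)

The Voronoi cell of site s contains exactly those query points closer to s than to any other site. Compute squared distances from q = (-5, 2) to each site:
  (0 − -5)² + (3 − 2)² = 26
  (1 − -5)² + (1 − 2)² = 37
  (3 − -5)² + (-2 − 2)² = 80
  (6 − -5)² + (-2 − 2)² = 137
  (6 − -5)² + (6 − 2)² = 137
Minimum is attained by (0, 3), so q lies in its Voronoi cell.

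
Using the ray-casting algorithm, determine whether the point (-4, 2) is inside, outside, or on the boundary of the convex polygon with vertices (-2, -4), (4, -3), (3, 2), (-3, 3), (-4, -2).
The point (-4, 2) lies strictly outside the polygon

Cast a horizontal ray to the right from the query point and count how many polygon edges it crosses (each edge strictly once or zero times, handled with the usual half-open convention). 
Parity of crossings → even ⇒ outside.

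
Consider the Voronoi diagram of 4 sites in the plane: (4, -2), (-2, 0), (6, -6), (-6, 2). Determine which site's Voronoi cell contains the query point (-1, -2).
Nearest site = (-2, 0)

The Voronoi cell of site s contains exactly those query points closer to s than to any other site. Compute squared distances from q = (-1, -2) to each site:
  (-2 − -1)² + (0 − -2)² = 5
  (4 − -1)² + (-2 − -2)² = 25
  (-6 − -1)² + (2 − -2)² = 41
  (6 − -1)² + (-6 − -2)² = 65
Minimum is attained by (-2, 0), so q lies in its Voronoi cell.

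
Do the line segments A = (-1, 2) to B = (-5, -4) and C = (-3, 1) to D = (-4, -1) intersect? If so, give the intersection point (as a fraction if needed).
No (intersection of containing lines falls outside at least one segment)

Parametrize and solve: t = 3/2, s = 4. At least one of these is outside [0, 1], so the segments do not intersect.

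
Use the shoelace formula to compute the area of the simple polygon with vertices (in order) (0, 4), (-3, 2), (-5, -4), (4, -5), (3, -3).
Area = 45

Shoelace formula: Area = (1/2) |Σ_i (x_i · y_{i+1} − x_{i+1} · y_i)| (indices mod n). Compute each cross term:
  (0)(2) − (-3)(4) = 12
  (-3)(-4) − (-5)(2) = 22
  (-5)(-5) − (4)(-4) = 41
  (4)(-3) − (3)(-5) = 3
  (3)(4) − (0)(-3) = 12
Sum = 90, so (signed) Area = 90/2 = 45, |Area| = 45.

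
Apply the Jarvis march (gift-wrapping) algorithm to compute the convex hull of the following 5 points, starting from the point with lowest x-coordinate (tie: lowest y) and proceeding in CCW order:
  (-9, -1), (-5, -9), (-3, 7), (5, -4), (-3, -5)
Hull (CCW) = [(-9, -1), (-5, -9), (5, -4), (-3, 7)]

Jarvis march: at each step, from the current hull vertex p, select the next vertex q as the point such that every other point lies strictly to the left of (or on) the directed line p → q. (Equivalently: for every other point r, the cross product (q − p) × (r − p) ≥ 0.)
Starting point (lowest x, tie lowest y): (-9, -1). Wrap until returning to start. Resulting hull: (-9, -1), (-5, -9), (5, -4), (-3, 7).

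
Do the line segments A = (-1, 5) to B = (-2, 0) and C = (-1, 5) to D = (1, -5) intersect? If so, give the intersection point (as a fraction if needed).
Yes; intersection at (-1, 5) (t = 0 on AB, s = 0 on CD)

Parametrize AB as A + t(B − A) = (-1 + -1 t, 5 + -5 t) and CD as C + s(D − C) = (-1 + 2 s, 5 + -10 s). Solve the linear system for (t, s). Determinant = -20 ≠ 0, so a unique intersection of the containing lines exists. Solution: t = 0, s = 0 — both in [0, 1], so the segments cross. Intersection point: (-1, 5).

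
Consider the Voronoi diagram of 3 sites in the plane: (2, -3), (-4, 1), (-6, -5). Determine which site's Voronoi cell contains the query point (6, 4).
Nearest site = (2, -3)

The Voronoi cell of site s contains exactly those query points closer to s than to any other site. Compute squared distances from q = (6, 4) to each site:
  (2 − 6)² + (-3 − 4)² = 65
  (-4 − 6)² + (1 − 4)² = 109
  (-6 − 6)² + (-5 − 4)² = 225
Minimum is attained by (2, -3), so q lies in its Voronoi cell.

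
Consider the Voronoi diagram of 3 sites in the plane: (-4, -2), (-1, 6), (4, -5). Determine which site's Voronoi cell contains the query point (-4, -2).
Nearest site = (-4, -2)

The Voronoi cell of site s contains exactly those query points closer to s than to any other site. Compute squared distances from q = (-4, -2) to each site:
  (-4 − -4)² + (-2 − -2)² = 0
  (-1 − -4)² + (6 − -2)² = 73
  (4 − -4)² + (-5 − -2)² = 73
Minimum is attained by (-4, -2), so q lies in its Voronoi cell.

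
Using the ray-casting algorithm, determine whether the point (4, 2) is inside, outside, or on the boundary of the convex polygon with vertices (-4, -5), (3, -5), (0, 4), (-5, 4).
The point (4, 2) lies strictly outside the polygon

Cast a horizontal ray to the right from the query point and count how many polygon edges it crosses (each edge strictly once or zero times, handled with the usual half-open convention). 
Parity of crossings → even ⇒ outside.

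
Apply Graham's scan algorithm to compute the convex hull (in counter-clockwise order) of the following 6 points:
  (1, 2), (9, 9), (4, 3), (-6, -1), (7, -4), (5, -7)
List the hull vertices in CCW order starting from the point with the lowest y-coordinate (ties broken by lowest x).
Hull (CCW) = [(5, -7), (7, -4), (9, 9), (-6, -1)]

Graham scan procedure:
  1. Find the pivot p₀ = point with lowest y (tie → lowest x): (5, -7).
  2. Sort the remaining points by polar angle around p₀.
  3. Walk through sorted points, maintaining a stack; pop the top while the last three entries make a non-left turn (cross product ≤ 0).
  4. Final stack is the convex hull in CCW order: (5, -7), (7, -4), (9, 9), (-6, -1).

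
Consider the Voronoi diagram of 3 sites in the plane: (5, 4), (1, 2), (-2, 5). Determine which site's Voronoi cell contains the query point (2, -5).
Nearest site = (1, 2)

The Voronoi cell of site s contains exactly those query points closer to s than to any other site. Compute squared distances from q = (2, -5) to each site:
  (1 − 2)² + (2 − -5)² = 50
  (5 − 2)² + (4 − -5)² = 90
  (-2 − 2)² + (5 − -5)² = 116
Minimum is attained by (1, 2), so q lies in its Voronoi cell.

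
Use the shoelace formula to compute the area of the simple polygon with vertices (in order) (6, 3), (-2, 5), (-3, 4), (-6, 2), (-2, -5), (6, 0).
Area = 143/2

Shoelace formula: Area = (1/2) |Σ_i (x_i · y_{i+1} − x_{i+1} · y_i)| (indices mod n). Compute each cross term:
  (6)(5) − (-2)(3) = 36
  (-2)(4) − (-3)(5) = 7
  (-3)(2) − (-6)(4) = 18
  (-6)(-5) − (-2)(2) = 34
  (-2)(0) − (6)(-5) = 30
  (6)(3) − (6)(0) = 18
Sum = 143, so (signed) Area = 143/2 = 143/2, |Area| = 143/2.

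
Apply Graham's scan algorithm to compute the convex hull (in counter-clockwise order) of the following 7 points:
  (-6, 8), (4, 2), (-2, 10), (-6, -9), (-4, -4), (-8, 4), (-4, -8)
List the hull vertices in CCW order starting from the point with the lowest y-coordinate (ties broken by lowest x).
Hull (CCW) = [(-6, -9), (-4, -8), (4, 2), (-2, 10), (-6, 8), (-8, 4)]

Graham scan procedure:
  1. Find the pivot p₀ = point with lowest y (tie → lowest x): (-6, -9).
  2. Sort the remaining points by polar angle around p₀.
  3. Walk through sorted points, maintaining a stack; pop the top while the last three entries make a non-left turn (cross product ≤ 0).
  4. Final stack is the convex hull in CCW order: (-6, -9), (-4, -8), (4, 2), (-2, 10), (-6, 8), (-8, 4).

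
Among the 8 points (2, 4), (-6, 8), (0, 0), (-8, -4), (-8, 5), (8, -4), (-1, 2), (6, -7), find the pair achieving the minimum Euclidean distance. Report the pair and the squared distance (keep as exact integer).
Pair = ((0, 0), (-1, 2)); squared distance = 5

Compute all C(8, 2) = 28 pairwise squared distances (x_i − x_j)² + (y_i − y_j)². The minimum is 5, attained by the pair ((0, 0), (-1, 2)).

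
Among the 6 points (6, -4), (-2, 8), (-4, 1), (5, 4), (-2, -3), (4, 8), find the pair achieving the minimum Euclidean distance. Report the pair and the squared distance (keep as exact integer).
Pair = ((5, 4), (4, 8)); squared distance = 17

Compute all C(6, 2) = 15 pairwise squared distances (x_i − x_j)² + (y_i − y_j)². The minimum is 17, attained by the pair ((5, 4), (4, 8)).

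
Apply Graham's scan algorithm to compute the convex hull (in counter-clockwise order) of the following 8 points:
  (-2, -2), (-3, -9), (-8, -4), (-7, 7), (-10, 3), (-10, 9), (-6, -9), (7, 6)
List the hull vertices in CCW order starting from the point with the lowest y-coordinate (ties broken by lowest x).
Hull (CCW) = [(-6, -9), (-3, -9), (7, 6), (-10, 9), (-10, 3), (-8, -4)]

Graham scan procedure:
  1. Find the pivot p₀ = point with lowest y (tie → lowest x): (-6, -9).
  2. Sort the remaining points by polar angle around p₀.
  3. Walk through sorted points, maintaining a stack; pop the top while the last three entries make a non-left turn (cross product ≤ 0).
  4. Final stack is the convex hull in CCW order: (-6, -9), (-3, -9), (7, 6), (-10, 9), (-10, 3), (-8, -4).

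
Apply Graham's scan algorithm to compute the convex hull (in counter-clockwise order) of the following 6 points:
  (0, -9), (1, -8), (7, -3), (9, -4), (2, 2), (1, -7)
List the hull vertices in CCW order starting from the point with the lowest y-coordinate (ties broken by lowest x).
Hull (CCW) = [(0, -9), (9, -4), (2, 2)]

Graham scan procedure:
  1. Find the pivot p₀ = point with lowest y (tie → lowest x): (0, -9).
  2. Sort the remaining points by polar angle around p₀.
  3. Walk through sorted points, maintaining a stack; pop the top while the last three entries make a non-left turn (cross product ≤ 0).
  4. Final stack is the convex hull in CCW order: (0, -9), (9, -4), (2, 2).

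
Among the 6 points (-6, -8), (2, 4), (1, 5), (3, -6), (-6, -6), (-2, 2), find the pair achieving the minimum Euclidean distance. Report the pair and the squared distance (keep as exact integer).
Pair = ((2, 4), (1, 5)); squared distance = 2

Compute all C(6, 2) = 15 pairwise squared distances (x_i − x_j)² + (y_i − y_j)². The minimum is 2, attained by the pair ((2, 4), (1, 5)).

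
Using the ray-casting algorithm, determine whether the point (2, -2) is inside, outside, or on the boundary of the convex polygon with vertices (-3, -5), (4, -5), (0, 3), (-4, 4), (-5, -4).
The point (2, -2) lies strictly inside the polygon

Cast a horizontal ray to the right from the query point and count how many polygon edges it crosses (each edge strictly once or zero times, handled with the usual half-open convention). 
Parity of crossings → odd ⇒ inside.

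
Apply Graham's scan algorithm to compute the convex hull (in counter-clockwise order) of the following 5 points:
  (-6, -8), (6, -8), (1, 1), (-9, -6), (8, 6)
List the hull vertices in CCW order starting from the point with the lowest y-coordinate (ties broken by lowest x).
Hull (CCW) = [(-6, -8), (6, -8), (8, 6), (-9, -6)]

Graham scan procedure:
  1. Find the pivot p₀ = point with lowest y (tie → lowest x): (-6, -8).
  2. Sort the remaining points by polar angle around p₀.
  3. Walk through sorted points, maintaining a stack; pop the top while the last three entries make a non-left turn (cross product ≤ 0).
  4. Final stack is the convex hull in CCW order: (-6, -8), (6, -8), (8, 6), (-9, -6).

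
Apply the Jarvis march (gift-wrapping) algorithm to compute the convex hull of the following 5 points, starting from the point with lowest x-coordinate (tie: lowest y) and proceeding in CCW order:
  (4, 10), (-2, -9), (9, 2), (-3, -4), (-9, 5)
Hull (CCW) = [(-9, 5), (-2, -9), (9, 2), (4, 10)]

Jarvis march: at each step, from the current hull vertex p, select the next vertex q as the point such that every other point lies strictly to the left of (or on) the directed line p → q. (Equivalently: for every other point r, the cross product (q − p) × (r − p) ≥ 0.)
Starting point (lowest x, tie lowest y): (-9, 5). Wrap until returning to start. Resulting hull: (-9, 5), (-2, -9), (9, 2), (4, 10).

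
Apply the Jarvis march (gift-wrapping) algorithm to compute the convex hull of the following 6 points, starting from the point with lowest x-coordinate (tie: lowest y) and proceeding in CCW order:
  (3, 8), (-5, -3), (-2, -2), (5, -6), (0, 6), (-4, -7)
Hull (CCW) = [(-5, -3), (-4, -7), (5, -6), (3, 8), (0, 6)]

Jarvis march: at each step, from the current hull vertex p, select the next vertex q as the point such that every other point lies strictly to the left of (or on) the directed line p → q. (Equivalently: for every other point r, the cross product (q − p) × (r − p) ≥ 0.)
Starting point (lowest x, tie lowest y): (-5, -3). Wrap until returning to start. Resulting hull: (-5, -3), (-4, -7), (5, -6), (3, 8), (0, 6).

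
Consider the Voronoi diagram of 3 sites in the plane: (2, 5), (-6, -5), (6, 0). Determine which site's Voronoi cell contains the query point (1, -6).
Nearest site = (-6, -5)

The Voronoi cell of site s contains exactly those query points closer to s than to any other site. Compute squared distances from q = (1, -6) to each site:
  (-6 − 1)² + (-5 − -6)² = 50
  (6 − 1)² + (0 − -6)² = 61
  (2 − 1)² + (5 − -6)² = 122
Minimum is attained by (-6, -5), so q lies in its Voronoi cell.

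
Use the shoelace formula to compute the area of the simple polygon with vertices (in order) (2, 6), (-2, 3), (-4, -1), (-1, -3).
Area = 43/2

Shoelace formula: Area = (1/2) |Σ_i (x_i · y_{i+1} − x_{i+1} · y_i)| (indices mod n). Compute each cross term:
  (2)(3) − (-2)(6) = 18
  (-2)(-1) − (-4)(3) = 14
  (-4)(-3) − (-1)(-1) = 11
  (-1)(6) − (2)(-3) = 0
Sum = 43, so (signed) Area = 43/2 = 43/2, |Area| = 43/2.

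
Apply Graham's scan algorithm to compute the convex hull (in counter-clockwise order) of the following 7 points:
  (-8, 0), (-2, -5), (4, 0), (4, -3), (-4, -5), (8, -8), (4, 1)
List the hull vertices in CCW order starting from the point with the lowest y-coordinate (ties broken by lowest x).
Hull (CCW) = [(8, -8), (4, 1), (-8, 0), (-4, -5)]

Graham scan procedure:
  1. Find the pivot p₀ = point with lowest y (tie → lowest x): (8, -8).
  2. Sort the remaining points by polar angle around p₀.
  3. Walk through sorted points, maintaining a stack; pop the top while the last three entries make a non-left turn (cross product ≤ 0).
  4. Final stack is the convex hull in CCW order: (8, -8), (4, 1), (-8, 0), (-4, -5).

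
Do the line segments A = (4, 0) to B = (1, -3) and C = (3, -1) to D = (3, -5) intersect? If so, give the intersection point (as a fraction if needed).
Yes; intersection at (3, -1) (t = 1/3 on AB, s = 0 on CD)

Parametrize AB as A + t(B − A) = (4 + -3 t, 0 + -3 t) and CD as C + s(D − C) = (3 + 0 s, -1 + -4 s). Solve the linear system for (t, s). Determinant = -12 ≠ 0, so a unique intersection of the containing lines exists. Solution: t = 1/3, s = 0 — both in [0, 1], so the segments cross. Intersection point: (3, -1).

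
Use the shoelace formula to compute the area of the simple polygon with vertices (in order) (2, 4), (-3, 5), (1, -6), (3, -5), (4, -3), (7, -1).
Area = 53

Shoelace formula: Area = (1/2) |Σ_i (x_i · y_{i+1} − x_{i+1} · y_i)| (indices mod n). Compute each cross term:
  (2)(5) − (-3)(4) = 22
  (-3)(-6) − (1)(5) = 13
  (1)(-5) − (3)(-6) = 13
  (3)(-3) − (4)(-5) = 11
  (4)(-1) − (7)(-3) = 17
  (7)(4) − (2)(-1) = 30
Sum = 106, so (signed) Area = 106/2 = 53, |Area| = 53.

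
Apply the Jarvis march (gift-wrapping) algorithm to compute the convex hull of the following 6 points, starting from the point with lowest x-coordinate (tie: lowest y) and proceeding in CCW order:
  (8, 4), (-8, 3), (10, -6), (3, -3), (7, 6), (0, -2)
Hull (CCW) = [(-8, 3), (0, -2), (10, -6), (8, 4), (7, 6)]

Jarvis march: at each step, from the current hull vertex p, select the next vertex q as the point such that every other point lies strictly to the left of (or on) the directed line p → q. (Equivalently: for every other point r, the cross product (q − p) × (r − p) ≥ 0.)
Starting point (lowest x, tie lowest y): (-8, 3). Wrap until returning to start. Resulting hull: (-8, 3), (0, -2), (10, -6), (8, 4), (7, 6).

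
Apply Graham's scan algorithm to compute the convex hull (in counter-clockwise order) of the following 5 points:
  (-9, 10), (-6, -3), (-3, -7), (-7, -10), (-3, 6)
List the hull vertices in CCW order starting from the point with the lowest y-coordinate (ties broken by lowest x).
Hull (CCW) = [(-7, -10), (-3, -7), (-3, 6), (-9, 10)]

Graham scan procedure:
  1. Find the pivot p₀ = point with lowest y (tie → lowest x): (-7, -10).
  2. Sort the remaining points by polar angle around p₀.
  3. Walk through sorted points, maintaining a stack; pop the top while the last three entries make a non-left turn (cross product ≤ 0).
  4. Final stack is the convex hull in CCW order: (-7, -10), (-3, -7), (-3, 6), (-9, 10).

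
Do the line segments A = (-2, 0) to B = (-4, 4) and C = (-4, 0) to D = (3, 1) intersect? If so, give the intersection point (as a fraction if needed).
Yes; intersection at (-32/15, 4/15) (t = 1/15 on AB, s = 4/15 on CD)

Parametrize AB as A + t(B − A) = (-2 + -2 t, 0 + 4 t) and CD as C + s(D − C) = (-4 + 7 s, 0 + 1 s). Solve the linear system for (t, s). Determinant = 30 ≠ 0, so a unique intersection of the containing lines exists. Solution: t = 1/15, s = 4/15 — both in [0, 1], so the segments cross. Intersection point: (-32/15, 4/15).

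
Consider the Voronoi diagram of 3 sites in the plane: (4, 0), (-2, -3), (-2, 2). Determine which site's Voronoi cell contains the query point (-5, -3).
Nearest site = (-2, -3)

The Voronoi cell of site s contains exactly those query points closer to s than to any other site. Compute squared distances from q = (-5, -3) to each site:
  (-2 − -5)² + (-3 − -3)² = 9
  (-2 − -5)² + (2 − -3)² = 34
  (4 − -5)² + (0 − -3)² = 90
Minimum is attained by (-2, -3), so q lies in its Voronoi cell.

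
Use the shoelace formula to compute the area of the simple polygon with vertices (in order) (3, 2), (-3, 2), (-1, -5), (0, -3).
Area = 41/2

Shoelace formula: Area = (1/2) |Σ_i (x_i · y_{i+1} − x_{i+1} · y_i)| (indices mod n). Compute each cross term:
  (3)(2) − (-3)(2) = 12
  (-3)(-5) − (-1)(2) = 17
  (-1)(-3) − (0)(-5) = 3
  (0)(2) − (3)(-3) = 9
Sum = 41, so (signed) Area = 41/2 = 41/2, |Area| = 41/2.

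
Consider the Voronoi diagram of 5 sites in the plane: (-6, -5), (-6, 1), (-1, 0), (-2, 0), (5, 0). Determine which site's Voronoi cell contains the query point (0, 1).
Nearest site = (-1, 0)

The Voronoi cell of site s contains exactly those query points closer to s than to any other site. Compute squared distances from q = (0, 1) to each site:
  (-1 − 0)² + (0 − 1)² = 2
  (-2 − 0)² + (0 − 1)² = 5
  (5 − 0)² + (0 − 1)² = 26
  (-6 − 0)² + (1 − 1)² = 36
  (-6 − 0)² + (-5 − 1)² = 72
Minimum is attained by (-1, 0), so q lies in its Voronoi cell.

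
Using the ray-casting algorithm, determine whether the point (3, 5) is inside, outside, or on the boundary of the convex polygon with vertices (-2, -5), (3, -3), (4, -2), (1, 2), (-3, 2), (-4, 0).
The point (3, 5) lies strictly outside the polygon

Cast a horizontal ray to the right from the query point and count how many polygon edges it crosses (each edge strictly once or zero times, handled with the usual half-open convention). 
Parity of crossings → even ⇒ outside.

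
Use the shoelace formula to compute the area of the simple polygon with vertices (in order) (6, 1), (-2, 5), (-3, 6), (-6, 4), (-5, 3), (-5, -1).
Area = 41

Shoelace formula: Area = (1/2) |Σ_i (x_i · y_{i+1} − x_{i+1} · y_i)| (indices mod n). Compute each cross term:
  (6)(5) − (-2)(1) = 32
  (-2)(6) − (-3)(5) = 3
  (-3)(4) − (-6)(6) = 24
  (-6)(3) − (-5)(4) = 2
  (-5)(-1) − (-5)(3) = 20
  (-5)(1) − (6)(-1) = 1
Sum = 82, so (signed) Area = 82/2 = 41, |Area| = 41.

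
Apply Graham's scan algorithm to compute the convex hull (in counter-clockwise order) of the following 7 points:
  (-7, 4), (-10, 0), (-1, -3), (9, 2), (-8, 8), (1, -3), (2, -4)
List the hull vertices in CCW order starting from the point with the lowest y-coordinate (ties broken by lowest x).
Hull (CCW) = [(2, -4), (9, 2), (-8, 8), (-10, 0)]

Graham scan procedure:
  1. Find the pivot p₀ = point with lowest y (tie → lowest x): (2, -4).
  2. Sort the remaining points by polar angle around p₀.
  3. Walk through sorted points, maintaining a stack; pop the top while the last three entries make a non-left turn (cross product ≤ 0).
  4. Final stack is the convex hull in CCW order: (2, -4), (9, 2), (-8, 8), (-10, 0).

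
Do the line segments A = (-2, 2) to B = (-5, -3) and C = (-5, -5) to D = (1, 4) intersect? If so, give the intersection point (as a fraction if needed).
No (intersection of containing lines falls outside at least one segment)

Parametrize and solve: t = 5, s = -2. At least one of these is outside [0, 1], so the segments do not intersect.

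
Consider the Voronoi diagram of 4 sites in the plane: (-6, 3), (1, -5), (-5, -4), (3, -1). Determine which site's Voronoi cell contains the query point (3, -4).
Nearest site = (1, -5)

The Voronoi cell of site s contains exactly those query points closer to s than to any other site. Compute squared distances from q = (3, -4) to each site:
  (1 − 3)² + (-5 − -4)² = 5
  (3 − 3)² + (-1 − -4)² = 9
  (-5 − 3)² + (-4 − -4)² = 64
  (-6 − 3)² + (3 − -4)² = 130
Minimum is attained by (1, -5), so q lies in its Voronoi cell.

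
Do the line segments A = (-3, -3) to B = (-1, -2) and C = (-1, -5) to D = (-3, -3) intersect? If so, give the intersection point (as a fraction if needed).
Yes; intersection at (-3, -3) (t = 0 on AB, s = 1 on CD)

Parametrize AB as A + t(B − A) = (-3 + 2 t, -3 + 1 t) and CD as C + s(D − C) = (-1 + -2 s, -5 + 2 s). Solve the linear system for (t, s). Determinant = -6 ≠ 0, so a unique intersection of the containing lines exists. Solution: t = 0, s = 1 — both in [0, 1], so the segments cross. Intersection point: (-3, -3).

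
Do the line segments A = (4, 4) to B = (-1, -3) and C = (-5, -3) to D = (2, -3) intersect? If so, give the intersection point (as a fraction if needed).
Yes; intersection at (-1, -3) (t = 1 on AB, s = 4/7 on CD)

Parametrize AB as A + t(B − A) = (4 + -5 t, 4 + -7 t) and CD as C + s(D − C) = (-5 + 7 s, -3 + 0 s). Solve the linear system for (t, s). Determinant = -49 ≠ 0, so a unique intersection of the containing lines exists. Solution: t = 1, s = 4/7 — both in [0, 1], so the segments cross. Intersection point: (-1, -3).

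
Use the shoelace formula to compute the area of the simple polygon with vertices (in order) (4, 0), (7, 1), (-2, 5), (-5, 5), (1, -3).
Area = 39

Shoelace formula: Area = (1/2) |Σ_i (x_i · y_{i+1} − x_{i+1} · y_i)| (indices mod n). Compute each cross term:
  (4)(1) − (7)(0) = 4
  (7)(5) − (-2)(1) = 37
  (-2)(5) − (-5)(5) = 15
  (-5)(-3) − (1)(5) = 10
  (1)(0) − (4)(-3) = 12
Sum = 78, so (signed) Area = 78/2 = 39, |Area| = 39.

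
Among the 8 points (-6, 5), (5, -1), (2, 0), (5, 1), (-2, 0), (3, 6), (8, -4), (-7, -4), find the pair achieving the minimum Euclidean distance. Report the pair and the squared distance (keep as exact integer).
Pair = ((5, -1), (5, 1)); squared distance = 4

Compute all C(8, 2) = 28 pairwise squared distances (x_i − x_j)² + (y_i − y_j)². The minimum is 4, attained by the pair ((5, -1), (5, 1)).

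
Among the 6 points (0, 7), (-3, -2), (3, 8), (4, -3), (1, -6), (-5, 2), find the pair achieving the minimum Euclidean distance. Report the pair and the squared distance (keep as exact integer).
Pair = ((0, 7), (3, 8)); squared distance = 10

Compute all C(6, 2) = 15 pairwise squared distances (x_i − x_j)² + (y_i − y_j)². The minimum is 10, attained by the pair ((0, 7), (3, 8)).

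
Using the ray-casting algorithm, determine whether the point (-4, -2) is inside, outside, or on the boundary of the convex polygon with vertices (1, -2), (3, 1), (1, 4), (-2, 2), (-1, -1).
The point (-4, -2) lies strictly outside the polygon

Cast a horizontal ray to the right from the query point and count how many polygon edges it crosses (each edge strictly once or zero times, handled with the usual half-open convention). 
Parity of crossings → even ⇒ outside.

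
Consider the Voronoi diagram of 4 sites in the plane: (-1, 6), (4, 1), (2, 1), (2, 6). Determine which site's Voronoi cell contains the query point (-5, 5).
Nearest site = (-1, 6)

The Voronoi cell of site s contains exactly those query points closer to s than to any other site. Compute squared distances from q = (-5, 5) to each site:
  (-1 − -5)² + (6 − 5)² = 17
  (2 − -5)² + (6 − 5)² = 50
  (2 − -5)² + (1 − 5)² = 65
  (4 − -5)² + (1 − 5)² = 97
Minimum is attained by (-1, 6), so q lies in its Voronoi cell.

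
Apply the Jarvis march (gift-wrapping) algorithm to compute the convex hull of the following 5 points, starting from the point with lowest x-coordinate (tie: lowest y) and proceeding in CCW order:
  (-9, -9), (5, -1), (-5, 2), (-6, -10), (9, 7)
Hull (CCW) = [(-9, -9), (-6, -10), (5, -1), (9, 7), (-5, 2)]

Jarvis march: at each step, from the current hull vertex p, select the next vertex q as the point such that every other point lies strictly to the left of (or on) the directed line p → q. (Equivalently: for every other point r, the cross product (q − p) × (r − p) ≥ 0.)
Starting point (lowest x, tie lowest y): (-9, -9). Wrap until returning to start. Resulting hull: (-9, -9), (-6, -10), (5, -1), (9, 7), (-5, 2).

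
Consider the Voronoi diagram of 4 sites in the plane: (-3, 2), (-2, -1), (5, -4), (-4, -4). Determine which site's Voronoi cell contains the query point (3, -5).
Nearest site = (5, -4)

The Voronoi cell of site s contains exactly those query points closer to s than to any other site. Compute squared distances from q = (3, -5) to each site:
  (5 − 3)² + (-4 − -5)² = 5
  (-2 − 3)² + (-1 − -5)² = 41
  (-4 − 3)² + (-4 − -5)² = 50
  (-3 − 3)² + (2 − -5)² = 85
Minimum is attained by (5, -4), so q lies in its Voronoi cell.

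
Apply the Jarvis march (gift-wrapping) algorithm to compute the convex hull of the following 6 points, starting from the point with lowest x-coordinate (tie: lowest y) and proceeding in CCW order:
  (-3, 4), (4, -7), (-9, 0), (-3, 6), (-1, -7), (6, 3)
Hull (CCW) = [(-9, 0), (-1, -7), (4, -7), (6, 3), (-3, 6)]

Jarvis march: at each step, from the current hull vertex p, select the next vertex q as the point such that every other point lies strictly to the left of (or on) the directed line p → q. (Equivalently: for every other point r, the cross product (q − p) × (r − p) ≥ 0.)
Starting point (lowest x, tie lowest y): (-9, 0). Wrap until returning to start. Resulting hull: (-9, 0), (-1, -7), (4, -7), (6, 3), (-3, 6).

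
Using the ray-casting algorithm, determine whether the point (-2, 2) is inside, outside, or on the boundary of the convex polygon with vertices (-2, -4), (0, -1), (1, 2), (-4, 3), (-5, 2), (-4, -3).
The point (-2, 2) lies strictly inside the polygon

Cast a horizontal ray to the right from the query point and count how many polygon edges it crosses (each edge strictly once or zero times, handled with the usual half-open convention). 
Parity of crossings → odd ⇒ inside.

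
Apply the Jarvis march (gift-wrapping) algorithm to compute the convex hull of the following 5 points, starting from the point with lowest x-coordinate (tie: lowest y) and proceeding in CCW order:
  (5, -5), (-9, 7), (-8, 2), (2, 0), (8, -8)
Hull (CCW) = [(-9, 7), (-8, 2), (8, -8), (2, 0)]

Jarvis march: at each step, from the current hull vertex p, select the next vertex q as the point such that every other point lies strictly to the left of (or on) the directed line p → q. (Equivalently: for every other point r, the cross product (q − p) × (r − p) ≥ 0.)
Starting point (lowest x, tie lowest y): (-9, 7). Wrap until returning to start. Resulting hull: (-9, 7), (-8, 2), (8, -8), (2, 0).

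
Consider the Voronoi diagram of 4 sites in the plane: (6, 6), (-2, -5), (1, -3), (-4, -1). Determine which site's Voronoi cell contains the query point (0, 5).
Nearest site = (6, 6)

The Voronoi cell of site s contains exactly those query points closer to s than to any other site. Compute squared distances from q = (0, 5) to each site:
  (6 − 0)² + (6 − 5)² = 37
  (-4 − 0)² + (-1 − 5)² = 52
  (1 − 0)² + (-3 − 5)² = 65
  (-2 − 0)² + (-5 − 5)² = 104
Minimum is attained by (6, 6), so q lies in its Voronoi cell.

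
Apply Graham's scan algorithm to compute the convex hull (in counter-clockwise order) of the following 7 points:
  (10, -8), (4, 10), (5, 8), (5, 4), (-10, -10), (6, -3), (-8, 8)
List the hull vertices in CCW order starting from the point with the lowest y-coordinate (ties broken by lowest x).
Hull (CCW) = [(-10, -10), (10, -8), (5, 8), (4, 10), (-8, 8)]

Graham scan procedure:
  1. Find the pivot p₀ = point with lowest y (tie → lowest x): (-10, -10).
  2. Sort the remaining points by polar angle around p₀.
  3. Walk through sorted points, maintaining a stack; pop the top while the last three entries make a non-left turn (cross product ≤ 0).
  4. Final stack is the convex hull in CCW order: (-10, -10), (10, -8), (5, 8), (4, 10), (-8, 8).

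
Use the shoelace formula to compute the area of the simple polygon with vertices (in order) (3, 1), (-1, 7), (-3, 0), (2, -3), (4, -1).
Area = 69/2

Shoelace formula: Area = (1/2) |Σ_i (x_i · y_{i+1} − x_{i+1} · y_i)| (indices mod n). Compute each cross term:
  (3)(7) − (-1)(1) = 22
  (-1)(0) − (-3)(7) = 21
  (-3)(-3) − (2)(0) = 9
  (2)(-1) − (4)(-3) = 10
  (4)(1) − (3)(-1) = 7
Sum = 69, so (signed) Area = 69/2 = 69/2, |Area| = 69/2.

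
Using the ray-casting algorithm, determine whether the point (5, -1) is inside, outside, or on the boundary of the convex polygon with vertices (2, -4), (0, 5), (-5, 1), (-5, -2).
The point (5, -1) lies strictly outside the polygon

Cast a horizontal ray to the right from the query point and count how many polygon edges it crosses (each edge strictly once or zero times, handled with the usual half-open convention). 
Parity of crossings → even ⇒ outside.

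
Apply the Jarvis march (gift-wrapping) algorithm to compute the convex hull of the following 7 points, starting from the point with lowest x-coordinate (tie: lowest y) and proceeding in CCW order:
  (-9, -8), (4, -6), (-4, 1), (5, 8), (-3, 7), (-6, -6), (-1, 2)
Hull (CCW) = [(-9, -8), (4, -6), (5, 8), (-3, 7)]

Jarvis march: at each step, from the current hull vertex p, select the next vertex q as the point such that every other point lies strictly to the left of (or on) the directed line p → q. (Equivalently: for every other point r, the cross product (q − p) × (r − p) ≥ 0.)
Starting point (lowest x, tie lowest y): (-9, -8). Wrap until returning to start. Resulting hull: (-9, -8), (4, -6), (5, 8), (-3, 7).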